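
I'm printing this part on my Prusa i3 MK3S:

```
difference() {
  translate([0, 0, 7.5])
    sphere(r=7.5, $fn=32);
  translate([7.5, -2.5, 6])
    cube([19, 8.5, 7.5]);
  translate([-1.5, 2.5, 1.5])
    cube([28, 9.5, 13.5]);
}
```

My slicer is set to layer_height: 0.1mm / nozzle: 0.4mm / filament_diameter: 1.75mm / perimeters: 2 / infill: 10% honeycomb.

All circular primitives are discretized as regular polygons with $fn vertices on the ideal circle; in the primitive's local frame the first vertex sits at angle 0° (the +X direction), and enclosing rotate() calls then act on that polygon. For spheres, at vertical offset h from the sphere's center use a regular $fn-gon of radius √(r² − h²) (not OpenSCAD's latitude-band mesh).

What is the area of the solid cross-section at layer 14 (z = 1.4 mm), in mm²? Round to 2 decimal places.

59.43 mm²

At z = 1.4 mm: the sphere: section is a regular 32-gon, circumradius = √(r²−h²) = √(7.5²−6.1²) = 4.363 (area = (32/2)·4.363²·sin(360°/32) = 59.43 mm²); the cube at (7.5, -2.5) is absent (z outside [6, 13.5]); the cube at (-1.5, 2.5) is not intersected at this z (z outside [1.5, 15]); Taking the first minus the rest: none of the subtracted shapes is present at this height, so the r=7.5 sphere is unchanged — area = 59.43 mm². Overall, the cross-section is a single solid region. Net area = 59.43 mm².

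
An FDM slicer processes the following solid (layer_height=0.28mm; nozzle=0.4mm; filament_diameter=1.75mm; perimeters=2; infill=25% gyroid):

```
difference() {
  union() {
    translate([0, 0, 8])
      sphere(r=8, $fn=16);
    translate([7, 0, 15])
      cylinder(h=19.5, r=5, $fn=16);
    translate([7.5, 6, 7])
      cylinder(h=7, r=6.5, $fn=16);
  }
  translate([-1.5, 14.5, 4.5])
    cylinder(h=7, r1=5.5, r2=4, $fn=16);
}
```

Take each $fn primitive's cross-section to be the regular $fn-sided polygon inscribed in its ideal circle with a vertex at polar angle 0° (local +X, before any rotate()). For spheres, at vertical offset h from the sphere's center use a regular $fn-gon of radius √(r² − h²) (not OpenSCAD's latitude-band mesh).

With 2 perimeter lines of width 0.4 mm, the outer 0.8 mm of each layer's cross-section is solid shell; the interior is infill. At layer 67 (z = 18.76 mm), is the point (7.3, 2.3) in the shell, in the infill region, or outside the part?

infill

At z = 18.76 mm: the sphere is absent (|z−center|=10.760 > r=8); the cylinder at (7, 0): section is a regular 16-gon, circumradius r=5; the cylinder at (7.5, 6) does not reach this height (z outside [7, 14]); Taking the union: only the r=5 cylinder at (7, 0) is present, so the union is just that shape — 1 connected region; the cone at (-1.5, 14.5) is absent (z outside [4.5, 11.5]); Taking the first minus the rest: none of the subtracted shapes is present at this height, so that combined region is unchanged — 1 connected region. Overall, the cross-section is a single solid region. The nearest boundary edge runs (8.91, 4.62)→(7.00, 5.00); distance from the point to it = 2.59 mm. The point is inside the cross-section and 2.59 mm from the nearest boundary — more than the 0.8 mm shell width (2 × 0.4), so it's in the infill interior.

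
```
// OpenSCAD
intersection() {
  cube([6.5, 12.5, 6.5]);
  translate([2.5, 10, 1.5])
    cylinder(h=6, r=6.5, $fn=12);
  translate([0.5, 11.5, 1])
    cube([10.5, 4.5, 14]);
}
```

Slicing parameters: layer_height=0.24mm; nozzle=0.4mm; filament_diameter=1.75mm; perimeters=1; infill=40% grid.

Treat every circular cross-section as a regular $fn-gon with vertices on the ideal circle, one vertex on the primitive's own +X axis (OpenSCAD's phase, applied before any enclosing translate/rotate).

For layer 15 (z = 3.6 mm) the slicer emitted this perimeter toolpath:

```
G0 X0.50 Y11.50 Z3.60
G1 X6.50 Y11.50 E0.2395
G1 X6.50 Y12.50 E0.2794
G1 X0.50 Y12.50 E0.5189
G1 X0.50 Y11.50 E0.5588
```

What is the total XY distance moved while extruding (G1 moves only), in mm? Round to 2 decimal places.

14.00 mm

Sum the Euclidean lengths of each G1 segment: total = 14.00 mm.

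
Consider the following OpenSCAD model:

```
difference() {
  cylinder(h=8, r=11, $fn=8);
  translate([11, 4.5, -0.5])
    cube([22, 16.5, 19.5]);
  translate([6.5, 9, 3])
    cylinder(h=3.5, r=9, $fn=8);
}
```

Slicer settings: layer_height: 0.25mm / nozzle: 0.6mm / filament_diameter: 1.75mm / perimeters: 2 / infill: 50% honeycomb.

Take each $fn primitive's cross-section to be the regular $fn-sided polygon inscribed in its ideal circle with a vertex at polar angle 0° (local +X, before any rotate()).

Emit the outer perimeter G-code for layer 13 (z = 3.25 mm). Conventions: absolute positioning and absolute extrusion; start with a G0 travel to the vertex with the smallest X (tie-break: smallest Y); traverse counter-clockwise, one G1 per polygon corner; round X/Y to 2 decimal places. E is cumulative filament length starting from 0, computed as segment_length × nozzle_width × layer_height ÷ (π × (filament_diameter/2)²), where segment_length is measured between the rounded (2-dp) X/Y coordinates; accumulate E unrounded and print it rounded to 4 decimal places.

G0 X-11.00 Y0.00 Z3.25
G1 X-7.78 Y-7.78 E0.5251
G1 X0.00 Y-11.00 E1.0502
G1 X7.78 Y-7.78 E1.5753
G1 X11.00 Y0.00 E2.1004
G1 X10.34 Y1.59 E2.2077
G1 X6.50 Y0.00 E2.4669
G1 X0.14 Y2.64 E2.8964
G1 X-2.50 Y9.00 E3.3258
G1 X-2.02 Y10.16 E3.4041
G1 X-7.78 Y7.78 E3.7928
G1 X-11.00 Y0.00 E4.3179

At z = 3.25 mm: the r=11 cylinder contributes a regular 8-gon of circumradius 11; the cube at (11, 4.5) is present — its section is the full 22×16.5 rectangle; the r=9 cylinder at (6.5, 9) contributes a regular 8-gon of circumradius 9; Subtracting the remaining from the first: starting from the r=11 cylinder, the 22×16.5 cube at (11, 4.5) misses the remaining region (no effect); the r=9 cylinder at (6.5, 9) partially overlaps it — only the 84.23 mm² overlap (of its 229.10 mm²) is removed, clipping the outline — 1 connected region. The outline is a single polygon with 11 vertices. Extrusion per mm of travel: 0.6 × 0.25 / (π × 0.875²) = 0.062363. Accumulating E over each segment gives final E = 4.3179.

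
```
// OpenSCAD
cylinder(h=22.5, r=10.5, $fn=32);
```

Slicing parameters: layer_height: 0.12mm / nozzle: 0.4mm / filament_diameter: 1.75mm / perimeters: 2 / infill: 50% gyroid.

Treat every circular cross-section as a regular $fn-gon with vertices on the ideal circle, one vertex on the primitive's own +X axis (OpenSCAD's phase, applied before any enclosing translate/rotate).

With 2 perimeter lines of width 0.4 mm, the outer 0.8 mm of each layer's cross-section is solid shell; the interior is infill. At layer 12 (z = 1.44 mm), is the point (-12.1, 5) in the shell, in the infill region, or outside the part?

outside

At z = 1.44 mm: the r=10.5 cylinder contributes a regular 32-gon of circumradius 10.5. Overall, the cross-section is a single solid region. The nearest boundary edge runs (-8.73, 5.83)→(-9.70, 4.02); distance from the point to it = 2.59 mm. The point is not inside any of the regions above, so it lies outside the cross-section (2.59 mm from the nearest boundary).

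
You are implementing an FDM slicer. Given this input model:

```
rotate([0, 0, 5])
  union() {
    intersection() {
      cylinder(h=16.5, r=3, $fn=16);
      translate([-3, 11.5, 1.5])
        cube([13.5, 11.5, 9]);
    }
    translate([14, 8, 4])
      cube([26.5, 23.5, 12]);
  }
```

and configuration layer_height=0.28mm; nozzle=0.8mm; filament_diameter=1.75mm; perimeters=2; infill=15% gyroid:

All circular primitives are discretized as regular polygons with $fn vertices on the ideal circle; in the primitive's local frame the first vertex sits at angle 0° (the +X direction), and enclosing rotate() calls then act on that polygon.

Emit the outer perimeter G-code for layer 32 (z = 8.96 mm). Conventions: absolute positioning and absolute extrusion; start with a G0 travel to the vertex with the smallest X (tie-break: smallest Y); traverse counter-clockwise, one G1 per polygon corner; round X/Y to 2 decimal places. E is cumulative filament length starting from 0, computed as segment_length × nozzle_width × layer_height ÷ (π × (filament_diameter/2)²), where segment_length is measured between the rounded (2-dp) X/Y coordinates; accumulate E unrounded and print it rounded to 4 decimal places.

G0 X11.20 Y32.60 Z8.96
G1 X13.25 Y9.19 E2.1885
G1 X39.65 Y11.50 E4.6565
G1 X37.60 Y34.91 E6.8449
G1 X11.20 Y32.60 E9.3129

At z = 8.96 mm: the cylinder: section is a regular 16-gon, circumradius r=3; the cube at (-3, 11.5) is present — its section is the full 13.5×11.5 rectangle; Keeping only the common overlap: the 13.5×11.5 cube at (-3, 11.5) does not overlap the r=3 cylinder (empty) — nothing remains; the cube at (14, 8) is present — its section is the full 26.5×23.5 rectangle; Taking the union: only the 26.5×23.5 cube at (14, 8) is present, so the union is just that shape — 1 connected region; (rotated 5° about Z; rotation is an isometry so areas/perimeters/island counts are preserved). The outline is a single polygon with 4 vertices. Extrusion per mm of travel: 0.8 × 0.28 / (π × 0.875²) = 0.093128. Accumulating E over each segment gives final E = 9.3129.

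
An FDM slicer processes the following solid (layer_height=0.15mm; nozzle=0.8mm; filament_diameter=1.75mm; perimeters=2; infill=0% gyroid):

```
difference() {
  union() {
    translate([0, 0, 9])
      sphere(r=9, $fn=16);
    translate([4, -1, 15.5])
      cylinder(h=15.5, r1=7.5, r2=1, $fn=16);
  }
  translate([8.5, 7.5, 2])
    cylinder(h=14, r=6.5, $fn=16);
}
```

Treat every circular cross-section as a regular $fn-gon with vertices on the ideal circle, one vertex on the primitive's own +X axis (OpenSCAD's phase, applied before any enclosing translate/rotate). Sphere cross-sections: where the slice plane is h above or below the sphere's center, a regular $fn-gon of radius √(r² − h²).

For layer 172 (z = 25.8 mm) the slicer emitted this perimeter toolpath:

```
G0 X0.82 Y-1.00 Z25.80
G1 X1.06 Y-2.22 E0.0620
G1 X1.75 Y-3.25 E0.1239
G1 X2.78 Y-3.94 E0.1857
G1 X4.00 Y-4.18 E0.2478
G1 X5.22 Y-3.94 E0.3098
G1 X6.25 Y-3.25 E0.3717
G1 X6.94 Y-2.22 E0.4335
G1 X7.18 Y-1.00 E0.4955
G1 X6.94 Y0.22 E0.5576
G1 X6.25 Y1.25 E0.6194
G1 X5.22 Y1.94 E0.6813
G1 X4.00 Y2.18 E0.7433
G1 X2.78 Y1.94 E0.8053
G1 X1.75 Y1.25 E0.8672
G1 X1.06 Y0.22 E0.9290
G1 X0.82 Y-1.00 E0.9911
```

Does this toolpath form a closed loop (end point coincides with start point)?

yes

Start point (G0): (0.82, -1.00). End point (last G1): the path returns to the start — closed.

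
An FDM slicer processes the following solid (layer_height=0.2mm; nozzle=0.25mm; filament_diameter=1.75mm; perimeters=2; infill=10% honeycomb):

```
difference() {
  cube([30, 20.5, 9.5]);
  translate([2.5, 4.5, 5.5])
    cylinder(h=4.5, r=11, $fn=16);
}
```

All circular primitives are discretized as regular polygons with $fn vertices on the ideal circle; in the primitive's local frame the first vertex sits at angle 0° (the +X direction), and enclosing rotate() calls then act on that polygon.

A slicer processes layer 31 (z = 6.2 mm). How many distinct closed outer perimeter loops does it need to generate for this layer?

At z = 6.2 mm: the cube (footprint 30×20.5) is included at this height; the r=11 cylinder at (2.5, 4.5) gives a regular 16-gon of circumradius 11 (constant along its height); After the difference (first − rest): starting from the 30×20.5 cube, the r=11 cylinder at (2.5, 4.5) partially overlaps it — only the 178.20 mm² overlap (of its 370.44 mm²) is removed, clipping the outline — 1 connected region. The result has 1 disconnected region.

1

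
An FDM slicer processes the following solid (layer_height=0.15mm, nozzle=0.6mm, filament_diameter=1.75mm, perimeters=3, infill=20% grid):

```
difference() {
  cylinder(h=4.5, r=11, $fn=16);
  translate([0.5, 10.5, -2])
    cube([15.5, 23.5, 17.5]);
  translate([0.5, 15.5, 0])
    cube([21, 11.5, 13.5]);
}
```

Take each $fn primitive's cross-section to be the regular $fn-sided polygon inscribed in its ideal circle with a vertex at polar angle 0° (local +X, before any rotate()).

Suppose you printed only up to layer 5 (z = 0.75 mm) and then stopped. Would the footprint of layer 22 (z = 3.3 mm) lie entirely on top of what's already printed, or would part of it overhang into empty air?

entirely on top

Compare the two slices. At z = 0.75: the r=11 cylinder gives a regular 16-gon of circumradius 11 (constant along its height) (area = (16/2)·11.000²·sin(360°/16) = 370.44 mm²); the 15.5×23.5 cube at (0.5, 10.5) contributes its full rectangle (area 364.25 mm²); the cube at (0.5, 15.5) is present — its section is the full 21×11.5 rectangle (area 241.50 mm²); Subtracting the remaining from the first: starting from the r=11 cylinder (370.44 mm²), the 15.5×23.5 cube at (0.5, 10.5) partially overlaps it — only the 0.40 mm² overlap (of its 364.25 mm²) is removed, clipping the outline; the 21×11.5 cube at (0.5, 15.5) misses the remaining region (no effect) — area = 370.03 mm². At z = 3.3: the cylinder: section is a regular 16-gon, circumradius r=11 (area = (16/2)·11.000²·sin(360°/16) = 370.44 mm²); the cube at (0.5, 10.5) is present — its section is the full 15.5×23.5 rectangle (area 364.25 mm²); the 21×11.5 cube at (0.5, 15.5) contributes its full rectangle (area 241.50 mm²); Taking the first minus the rest: starting from the r=11 cylinder (370.44 mm²), the 15.5×23.5 cube at (0.5, 10.5) partially overlaps it — only the 0.40 mm² overlap (of its 364.25 mm²) is removed, clipping the outline; the 21×11.5 cube at (0.5, 15.5) misses the remaining region (no effect) — area = 370.03 mm². Checking containment: the cross-section at z = 3.3 is a subset of the cross-section at z = 0.75.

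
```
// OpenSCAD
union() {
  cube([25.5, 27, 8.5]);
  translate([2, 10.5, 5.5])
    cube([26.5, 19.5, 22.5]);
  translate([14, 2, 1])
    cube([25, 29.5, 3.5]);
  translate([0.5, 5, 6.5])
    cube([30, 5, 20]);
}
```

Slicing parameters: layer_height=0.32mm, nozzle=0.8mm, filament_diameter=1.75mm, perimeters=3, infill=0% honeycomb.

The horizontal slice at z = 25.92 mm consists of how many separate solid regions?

2

At z = 25.92 mm: the cube does not reach this height (z outside [0, 8.5]); the cube at (2, 10.5) (footprint 26.5×19.5) is included at this height; the cube at (14, 2) does not reach this height (z outside [1, 4.5]); the cube at (0.5, 5) (footprint 30×5) is included at this height; Combining (union): the 2 present regions are separate (no shared area or edge), so areas and boundary lengths simply add and each stays a separate island — 2 connected regions. The result has 2 disconnected regions.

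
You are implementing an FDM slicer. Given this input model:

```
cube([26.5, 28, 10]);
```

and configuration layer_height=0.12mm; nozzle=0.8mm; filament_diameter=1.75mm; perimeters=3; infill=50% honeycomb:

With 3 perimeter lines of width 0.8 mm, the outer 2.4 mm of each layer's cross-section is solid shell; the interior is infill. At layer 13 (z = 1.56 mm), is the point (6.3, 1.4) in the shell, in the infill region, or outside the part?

shell

At z = 1.56 mm: the cube is present — its section is the full 26.5×28 rectangle. Overall, the cross-section is a single solid region. The nearest boundary edge runs (0.00, 0.00)→(26.50, 0.00); distance from the point to it = 1.40 mm. The point is inside the cross-section, 1.40 mm from the nearest boundary — within the 2.4 mm shell band (3 × 0.8).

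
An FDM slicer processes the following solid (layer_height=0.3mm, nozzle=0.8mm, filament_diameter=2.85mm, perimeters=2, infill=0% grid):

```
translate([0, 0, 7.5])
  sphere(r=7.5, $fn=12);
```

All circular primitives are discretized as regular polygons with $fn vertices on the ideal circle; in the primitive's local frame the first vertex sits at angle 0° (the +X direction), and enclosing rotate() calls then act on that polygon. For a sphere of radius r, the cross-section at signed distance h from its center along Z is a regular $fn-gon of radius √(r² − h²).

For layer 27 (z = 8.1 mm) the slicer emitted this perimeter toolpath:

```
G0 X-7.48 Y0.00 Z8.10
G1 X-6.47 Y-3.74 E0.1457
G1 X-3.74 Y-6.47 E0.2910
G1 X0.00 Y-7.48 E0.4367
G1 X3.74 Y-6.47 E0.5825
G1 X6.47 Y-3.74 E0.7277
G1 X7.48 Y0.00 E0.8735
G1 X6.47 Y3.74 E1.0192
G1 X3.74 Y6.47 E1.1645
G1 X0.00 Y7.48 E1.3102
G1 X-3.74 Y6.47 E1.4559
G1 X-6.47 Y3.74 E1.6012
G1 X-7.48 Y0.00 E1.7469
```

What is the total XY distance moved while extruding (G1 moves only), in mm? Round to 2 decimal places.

46.44 mm

Sum the Euclidean lengths of each G1 segment: total = 46.44 mm.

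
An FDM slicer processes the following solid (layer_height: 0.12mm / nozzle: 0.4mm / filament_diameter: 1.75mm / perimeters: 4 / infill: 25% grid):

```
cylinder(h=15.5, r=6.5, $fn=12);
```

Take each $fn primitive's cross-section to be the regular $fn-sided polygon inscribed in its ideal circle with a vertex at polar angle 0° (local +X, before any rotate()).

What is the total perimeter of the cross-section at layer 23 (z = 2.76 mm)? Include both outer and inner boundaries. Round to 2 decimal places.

At z = 2.76 mm: the cylinder: section is a regular 12-gon, circumradius r=6.5 (perimeter = 2·12·6.500·sin(180°/12) = 40.38 mm). Overall, the cross-section is a single solid region. Total boundary length (outer) = 40.38 mm.

40.38 mm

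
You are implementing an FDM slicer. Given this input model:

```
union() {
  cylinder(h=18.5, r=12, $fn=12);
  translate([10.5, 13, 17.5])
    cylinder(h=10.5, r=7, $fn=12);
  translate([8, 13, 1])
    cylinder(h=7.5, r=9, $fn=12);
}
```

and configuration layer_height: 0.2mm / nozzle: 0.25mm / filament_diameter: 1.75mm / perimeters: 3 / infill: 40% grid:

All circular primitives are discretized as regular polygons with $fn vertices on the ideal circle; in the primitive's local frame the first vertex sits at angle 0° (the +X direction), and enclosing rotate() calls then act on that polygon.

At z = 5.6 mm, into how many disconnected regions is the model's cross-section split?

At z = 5.6 mm: the cylinder: section is a regular 12-gon, circumradius r=12; the cylinder at (10.5, 13) is absent (z outside [17.5, 28]); the r=9 cylinder at (8, 13) contributes a regular 12-gon of circumradius 9; Combining (union): the regions partially overlap (shared area 48.89 mm²), so overlapping operands fuse into one piece — 1 connected region. The result has 1 disconnected region.

1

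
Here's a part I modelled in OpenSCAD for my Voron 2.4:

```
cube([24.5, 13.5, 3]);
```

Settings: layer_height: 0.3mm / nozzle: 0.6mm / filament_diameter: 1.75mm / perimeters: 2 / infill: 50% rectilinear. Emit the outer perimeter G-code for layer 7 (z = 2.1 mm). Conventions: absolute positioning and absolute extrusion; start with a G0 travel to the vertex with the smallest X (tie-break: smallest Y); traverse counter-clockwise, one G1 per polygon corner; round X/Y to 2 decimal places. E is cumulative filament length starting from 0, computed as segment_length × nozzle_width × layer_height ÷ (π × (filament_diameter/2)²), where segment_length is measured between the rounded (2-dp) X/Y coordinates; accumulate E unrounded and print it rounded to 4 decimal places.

At z = 2.1 mm: the 24.5×13.5 cube contributes its full rectangle. The outline is a single polygon with 4 vertices. Extrusion per mm of travel: 0.6 × 0.3 / (π × 0.875²) = 0.074835. Accumulating E over each segment gives final E = 5.6875.

G0 X0.00 Y0.00 Z2.10
G1 X24.50 Y0.00 E1.8335
G1 X24.50 Y13.50 E2.8437
G1 X0.00 Y13.50 E4.6772
G1 X0.00 Y0.00 E5.6875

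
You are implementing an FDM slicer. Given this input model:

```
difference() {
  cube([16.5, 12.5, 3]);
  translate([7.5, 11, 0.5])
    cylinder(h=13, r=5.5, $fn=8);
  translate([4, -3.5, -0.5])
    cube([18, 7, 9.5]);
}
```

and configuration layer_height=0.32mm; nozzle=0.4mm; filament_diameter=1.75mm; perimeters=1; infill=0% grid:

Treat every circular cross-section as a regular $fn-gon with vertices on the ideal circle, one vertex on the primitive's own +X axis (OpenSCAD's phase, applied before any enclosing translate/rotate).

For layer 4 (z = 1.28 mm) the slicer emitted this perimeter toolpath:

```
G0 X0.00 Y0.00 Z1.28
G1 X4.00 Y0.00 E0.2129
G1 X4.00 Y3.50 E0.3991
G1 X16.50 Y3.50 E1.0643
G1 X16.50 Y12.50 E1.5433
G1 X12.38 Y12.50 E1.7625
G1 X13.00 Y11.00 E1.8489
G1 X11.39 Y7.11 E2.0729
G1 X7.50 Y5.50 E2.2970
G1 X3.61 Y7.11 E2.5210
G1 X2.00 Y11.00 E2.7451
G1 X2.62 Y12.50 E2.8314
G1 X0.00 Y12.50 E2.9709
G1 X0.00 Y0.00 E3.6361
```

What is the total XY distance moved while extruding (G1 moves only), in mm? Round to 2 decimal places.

Sum the Euclidean lengths of each G1 segment: total = 68.33 mm.

68.33 mm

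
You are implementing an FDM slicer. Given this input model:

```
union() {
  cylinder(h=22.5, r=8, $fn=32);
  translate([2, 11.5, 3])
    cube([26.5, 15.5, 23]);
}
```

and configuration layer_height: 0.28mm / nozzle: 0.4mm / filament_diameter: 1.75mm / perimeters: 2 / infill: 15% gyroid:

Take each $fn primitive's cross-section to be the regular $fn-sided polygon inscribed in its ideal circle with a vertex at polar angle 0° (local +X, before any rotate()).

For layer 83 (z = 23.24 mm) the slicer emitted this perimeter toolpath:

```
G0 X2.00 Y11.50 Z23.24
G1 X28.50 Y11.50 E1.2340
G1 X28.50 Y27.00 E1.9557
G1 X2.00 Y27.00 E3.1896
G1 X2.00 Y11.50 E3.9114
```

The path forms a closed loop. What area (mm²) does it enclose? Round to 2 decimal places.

410.75 mm²

Apply the shoelace formula to the sequence of (X, Y) vertices; enclosed area = 410.75 mm².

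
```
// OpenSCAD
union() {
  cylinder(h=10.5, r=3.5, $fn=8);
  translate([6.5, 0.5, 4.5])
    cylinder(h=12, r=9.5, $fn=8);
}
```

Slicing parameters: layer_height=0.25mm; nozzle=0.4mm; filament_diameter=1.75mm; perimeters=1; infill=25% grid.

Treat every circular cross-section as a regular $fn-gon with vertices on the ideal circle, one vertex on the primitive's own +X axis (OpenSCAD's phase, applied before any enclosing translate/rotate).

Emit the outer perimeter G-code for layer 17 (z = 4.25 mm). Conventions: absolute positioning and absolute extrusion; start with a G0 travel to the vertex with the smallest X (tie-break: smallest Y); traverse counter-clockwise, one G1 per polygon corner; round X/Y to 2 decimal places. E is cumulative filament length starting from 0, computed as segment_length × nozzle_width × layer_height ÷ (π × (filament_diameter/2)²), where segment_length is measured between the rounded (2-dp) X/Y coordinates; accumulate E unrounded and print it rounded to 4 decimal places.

G0 X-3.50 Y0.00 Z4.25
G1 X-2.47 Y-2.47 E0.1113
G1 X0.00 Y-3.50 E0.2225
G1 X2.47 Y-2.47 E0.3338
G1 X3.50 Y0.00 E0.4450
G1 X2.47 Y2.47 E0.5563
G1 X0.00 Y3.50 E0.6676
G1 X-2.47 Y2.47 E0.7788
G1 X-3.50 Y0.00 E0.8901

At z = 4.25 mm: the cylinder: section is a regular 8-gon, circumradius r=3.5; the cylinder at (6.5, 0.5) is not intersected at this z (z outside [4.5, 16.5]); Merging all regions: only the r=3.5 cylinder is present, so the union is just that shape — 1 connected region. The outline is a single polygon with 8 vertices. Extrusion per mm of travel: 0.4 × 0.25 / (π × 0.875²) = 0.041575. Accumulating E over each segment gives final E = 0.8901.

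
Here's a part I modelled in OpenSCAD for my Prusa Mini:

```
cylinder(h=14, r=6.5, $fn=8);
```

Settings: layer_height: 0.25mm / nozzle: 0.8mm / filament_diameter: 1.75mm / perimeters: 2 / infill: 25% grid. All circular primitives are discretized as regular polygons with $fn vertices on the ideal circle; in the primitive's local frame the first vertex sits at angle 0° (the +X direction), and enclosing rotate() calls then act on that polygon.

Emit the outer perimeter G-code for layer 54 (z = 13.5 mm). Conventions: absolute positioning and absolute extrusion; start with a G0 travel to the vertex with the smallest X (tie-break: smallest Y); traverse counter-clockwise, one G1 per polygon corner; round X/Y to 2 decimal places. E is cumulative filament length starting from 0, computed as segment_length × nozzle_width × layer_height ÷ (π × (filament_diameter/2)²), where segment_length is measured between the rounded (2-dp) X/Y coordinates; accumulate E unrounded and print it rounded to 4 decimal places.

G0 X-6.50 Y0.00 Z13.50
G1 X-4.60 Y-4.60 E0.4138
G1 X0.00 Y-6.50 E0.8277
G1 X4.60 Y-4.60 E1.2415
G1 X6.50 Y0.00 E1.6553
G1 X4.60 Y4.60 E2.0692
G1 X0.00 Y6.50 E2.4830
G1 X-4.60 Y4.60 E2.8968
G1 X-6.50 Y0.00 E3.3107

At z = 13.5 mm: the r=6.5 cylinder gives a regular 8-gon of circumradius 6.5 (constant along its height). The outline is a single polygon with 8 vertices. Extrusion per mm of travel: 0.8 × 0.25 / (π × 0.875²) = 0.083150. Accumulating E over each segment gives final E = 3.3107.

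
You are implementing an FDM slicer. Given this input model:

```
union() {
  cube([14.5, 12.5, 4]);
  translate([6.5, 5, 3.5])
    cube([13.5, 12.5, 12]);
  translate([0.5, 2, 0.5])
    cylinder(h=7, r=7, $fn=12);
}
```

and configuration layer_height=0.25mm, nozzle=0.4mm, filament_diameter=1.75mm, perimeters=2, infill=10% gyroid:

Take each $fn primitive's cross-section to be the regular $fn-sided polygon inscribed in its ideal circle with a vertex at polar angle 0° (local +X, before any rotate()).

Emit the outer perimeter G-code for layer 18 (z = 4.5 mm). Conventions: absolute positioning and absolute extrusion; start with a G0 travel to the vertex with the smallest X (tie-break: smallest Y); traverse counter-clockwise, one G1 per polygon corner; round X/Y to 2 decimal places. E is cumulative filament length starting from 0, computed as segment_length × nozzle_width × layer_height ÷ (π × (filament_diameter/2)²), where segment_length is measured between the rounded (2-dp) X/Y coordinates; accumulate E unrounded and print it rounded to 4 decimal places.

G0 X-6.50 Y2.00 Z4.50
G1 X-5.56 Y-1.50 E0.1507
G1 X-3.00 Y-4.06 E0.3012
G1 X0.50 Y-5.00 E0.4519
G1 X4.00 Y-4.06 E0.6025
G1 X6.56 Y-1.50 E0.7530
G1 X7.50 Y2.00 E0.9037
G1 X6.70 Y5.00 E1.0328
G1 X20.00 Y5.00 E1.5857
G1 X20.00 Y17.50 E2.1054
G1 X6.50 Y17.50 E2.6667
G1 X6.50 Y5.56 E3.1631
G1 X4.00 Y8.06 E3.3101
G1 X0.50 Y9.00 E3.4608
G1 X-3.00 Y8.06 E3.6114
G1 X-5.56 Y5.50 E3.7620
G1 X-6.50 Y2.00 E3.9126

At z = 4.5 mm: the cube is absent (z outside [0, 4]); the cube at (6.5, 5) (footprint 13.5×12.5) is included at this height; the r=7 cylinder at (0.5, 2) gives a regular 12-gon of circumradius 7 (constant along its height); Merging all regions: the regions partially overlap (shared area 0.07 mm²), so overlapping operands fuse into one piece — 1 connected region. The outline is a single polygon with 16 vertices. Extrusion per mm of travel: 0.4 × 0.25 / (π × 0.875²) = 0.041575. Accumulating E over each segment gives final E = 3.9126.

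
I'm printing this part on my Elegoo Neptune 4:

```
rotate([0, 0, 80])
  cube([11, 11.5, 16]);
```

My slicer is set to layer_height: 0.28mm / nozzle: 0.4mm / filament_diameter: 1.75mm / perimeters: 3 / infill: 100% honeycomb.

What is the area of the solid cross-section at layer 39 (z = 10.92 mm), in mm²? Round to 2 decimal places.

At z = 10.92 mm: the cube (footprint 11×11.5) is included at this height (area 126.50 mm²); (rotated 80° about Z; rotation is an isometry so areas/perimeters/island counts are preserved). Overall, the cross-section is a single solid region. Net area = 126.50 mm².

126.50 mm²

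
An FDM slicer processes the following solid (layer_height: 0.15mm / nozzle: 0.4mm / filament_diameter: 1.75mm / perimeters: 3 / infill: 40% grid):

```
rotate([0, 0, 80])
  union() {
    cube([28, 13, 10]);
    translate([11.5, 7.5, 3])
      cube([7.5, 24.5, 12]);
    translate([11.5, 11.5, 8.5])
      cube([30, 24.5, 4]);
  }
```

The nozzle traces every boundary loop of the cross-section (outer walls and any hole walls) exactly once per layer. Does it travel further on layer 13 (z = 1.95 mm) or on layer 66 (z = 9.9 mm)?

Layer 13 (z = 1.95): the cube is present — its section is the full 28×13 rectangle (perimeter 82.00 mm); the cube at (11.5, 7.5) is not intersected at this z (z outside [3, 15]); the cube at (11.5, 11.5) is absent (z outside [8.5, 12.5]); Combining (union): only the 28×13 cube is present, so the union is just that shape — boundary = 82.00 mm; (whole slice rotated 80° about Z — lengths, areas and connectivity unchanged). So its perimeter = 82.00 mm. Layer 66 (z = 9.9): the cube is present — its section is the full 28×13 rectangle (perimeter 82.00 mm); the cube at (11.5, 7.5) is present — its section is the full 7.5×24.5 rectangle (perimeter 64.00 mm); the cube at (11.5, 11.5) is present — its section is the full 30×24.5 rectangle (perimeter 109.00 mm); Combining (union): the regions partially overlap (shared area 208.50 mm²), so the edge portions inside another operand are dropped and the merged outline is re-measured after clipping — boundary = 155.00 mm; (whole slice rotated 80° about Z — lengths, areas and connectivity unchanged). So its perimeter = 155.00 mm. Layer 66 is larger (155.00 vs 82.00 mm).

layer 66 (z = 9.9 mm)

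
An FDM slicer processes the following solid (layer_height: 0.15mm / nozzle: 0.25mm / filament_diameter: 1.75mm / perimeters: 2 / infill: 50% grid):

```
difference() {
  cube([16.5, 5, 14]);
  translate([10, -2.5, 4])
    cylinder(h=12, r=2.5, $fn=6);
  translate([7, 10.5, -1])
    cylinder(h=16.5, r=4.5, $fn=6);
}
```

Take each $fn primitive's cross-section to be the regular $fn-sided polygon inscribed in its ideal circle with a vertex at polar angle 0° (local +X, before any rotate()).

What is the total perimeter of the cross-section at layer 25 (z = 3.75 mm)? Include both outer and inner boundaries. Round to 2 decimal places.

At z = 3.75 mm: the 16.5×5 cube contributes its full rectangle (perimeter 43.00 mm); the cylinder at (10, -2.5) is absent (z outside [4, 16]); the r=4.5 cylinder at (7, 10.5) gives a regular 6-gon of circumradius 4.5 (constant along its height) (perimeter = 2·6·4.500·sin(180°/6) = 27.00 mm); Taking the first minus the rest: starting from the 16.5×5 cube, the r=4.5 cylinder at (7, 10.5) misses the remaining region (no effect) — boundary = 43.00 mm. Overall, the cross-section is a single solid region. Total boundary length (outer) = 43.00 mm.

43.00 mm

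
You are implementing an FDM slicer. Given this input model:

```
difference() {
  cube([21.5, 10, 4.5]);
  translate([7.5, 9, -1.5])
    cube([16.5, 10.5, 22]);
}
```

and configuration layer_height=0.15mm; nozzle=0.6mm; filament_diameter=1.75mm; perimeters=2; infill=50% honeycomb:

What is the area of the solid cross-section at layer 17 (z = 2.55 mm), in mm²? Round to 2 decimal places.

201.00 mm²

At z = 2.55 mm: the cube is present — its section is the full 21.5×10 rectangle (area 215.00 mm²); the cube at (7.5, 9) is present — its section is the full 16.5×10.5 rectangle (area 173.25 mm²); Taking the first minus the rest: starting from the 21.5×10 cube (215.00 mm²), the 16.5×10.5 cube at (7.5, 9) partially overlaps it — only the 14.00 mm² overlap (of its 173.25 mm²) is removed, clipping the outline — area = 201.00 mm². Overall, the cross-section is a single solid region. Net area = 201.00 mm².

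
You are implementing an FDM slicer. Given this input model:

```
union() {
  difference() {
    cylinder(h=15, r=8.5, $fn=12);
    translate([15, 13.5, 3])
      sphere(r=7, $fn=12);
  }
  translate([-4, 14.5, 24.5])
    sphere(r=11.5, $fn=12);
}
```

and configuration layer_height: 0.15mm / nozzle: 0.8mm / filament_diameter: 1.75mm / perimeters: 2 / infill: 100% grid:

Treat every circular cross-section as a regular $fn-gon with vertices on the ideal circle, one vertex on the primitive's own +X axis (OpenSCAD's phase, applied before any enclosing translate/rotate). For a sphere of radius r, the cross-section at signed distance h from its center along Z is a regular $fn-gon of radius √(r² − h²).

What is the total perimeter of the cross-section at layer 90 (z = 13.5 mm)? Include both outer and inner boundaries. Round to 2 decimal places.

At z = 13.5 mm: the r=8.5 cylinder contributes a regular 12-gon of circumradius 8.5 (perimeter = 2·12·8.500·sin(180°/12) = 52.80 mm); the sphere at (15, 13.5) is not intersected at this z (|z−center|=10.500 > r=7); After the difference (first − rest): none of the subtracted shapes is present at this height, so the r=8.5 cylinder is unchanged — boundary = 52.80 mm; the r=11.5 sphere at (-4, 14.5) contributes a regular 12-gon of circumradius √(11.5²−11²) = 3.354 (perimeter = 2·12·3.354·sin(180°/12) = 20.83 mm); Combining (union): the 2 present regions are separate (no shared area or edge), so areas and boundary lengths simply add and each stays a separate island — boundary = 73.63 mm. Overall, the cross-section has 2 separate islands. Total boundary length (outer) = 73.63 mm.

73.63 mm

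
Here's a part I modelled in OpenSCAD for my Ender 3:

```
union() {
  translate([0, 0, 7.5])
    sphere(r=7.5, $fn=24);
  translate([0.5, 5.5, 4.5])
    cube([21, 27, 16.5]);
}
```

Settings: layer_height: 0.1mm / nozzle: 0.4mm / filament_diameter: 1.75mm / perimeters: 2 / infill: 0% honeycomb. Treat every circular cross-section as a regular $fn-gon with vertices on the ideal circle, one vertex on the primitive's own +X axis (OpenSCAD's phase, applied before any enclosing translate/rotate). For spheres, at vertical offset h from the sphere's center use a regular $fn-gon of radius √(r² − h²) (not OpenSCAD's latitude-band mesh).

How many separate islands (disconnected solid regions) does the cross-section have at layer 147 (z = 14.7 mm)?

At z = 14.7 mm: the r=7.5 sphere contributes a regular 24-gon of circumradius √(7.5²−7.2²) = 2.100; the cube at (0.5, 5.5) is present — its section is the full 21×27 rectangle; Taking the union: the 2 present regions are separate (no shared area or edge), so areas and boundary lengths simply add and each stays a separate island — 2 connected regions. Overall, the cross-section has 2 separate islands. Island count = 2.

2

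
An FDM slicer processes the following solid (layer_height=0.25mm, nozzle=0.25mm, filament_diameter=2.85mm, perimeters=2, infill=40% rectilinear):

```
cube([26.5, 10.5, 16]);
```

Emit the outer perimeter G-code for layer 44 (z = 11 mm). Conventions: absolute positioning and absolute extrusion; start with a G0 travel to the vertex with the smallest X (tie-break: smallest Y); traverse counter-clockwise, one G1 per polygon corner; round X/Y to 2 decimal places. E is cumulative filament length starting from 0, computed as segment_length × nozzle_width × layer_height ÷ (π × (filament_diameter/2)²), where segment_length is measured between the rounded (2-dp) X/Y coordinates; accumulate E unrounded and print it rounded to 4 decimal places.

At z = 11 mm: the cube is present — its section is the full 26.5×10.5 rectangle. The outline is a single polygon with 4 vertices. Extrusion per mm of travel: 0.25 × 0.25 / (π × 1.425²) = 0.009797. Accumulating E over each segment gives final E = 0.7250.

G0 X0.00 Y0.00 Z11.00
G1 X26.50 Y0.00 E0.2596
G1 X26.50 Y10.50 E0.3625
G1 X0.00 Y10.50 E0.6221
G1 X0.00 Y0.00 E0.7250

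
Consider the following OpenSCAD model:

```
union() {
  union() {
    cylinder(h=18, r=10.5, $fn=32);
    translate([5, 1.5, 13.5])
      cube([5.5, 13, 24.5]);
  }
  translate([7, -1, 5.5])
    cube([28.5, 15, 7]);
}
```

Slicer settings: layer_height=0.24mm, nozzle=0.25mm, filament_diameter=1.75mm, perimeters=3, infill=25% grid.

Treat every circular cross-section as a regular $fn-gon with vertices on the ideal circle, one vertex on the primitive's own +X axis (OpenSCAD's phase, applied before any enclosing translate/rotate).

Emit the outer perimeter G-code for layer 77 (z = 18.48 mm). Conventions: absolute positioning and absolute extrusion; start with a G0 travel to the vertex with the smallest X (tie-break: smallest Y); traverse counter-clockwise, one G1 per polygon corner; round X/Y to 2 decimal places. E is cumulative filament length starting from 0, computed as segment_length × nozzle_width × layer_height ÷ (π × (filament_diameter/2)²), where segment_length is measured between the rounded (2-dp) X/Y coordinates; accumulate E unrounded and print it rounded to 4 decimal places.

At z = 18.48 mm: the cylinder is not intersected at this z (z outside [0, 18]); the cube at (5, 1.5) (footprint 5.5×13) is included at this height; Merging all regions: only the 5.5×13 cube at (5, 1.5) is present, so the union is just that shape — 1 connected region; the cube at (7, -1) does not reach this height (z outside [5.5, 12.5]); Merging all regions: only that combined region is present, so the union is just that shape — 1 connected region. The outline is a single polygon with 4 vertices. Extrusion per mm of travel: 0.25 × 0.24 / (π × 0.875²) = 0.024945. Accumulating E over each segment gives final E = 0.9230.

G0 X5.00 Y1.50 Z18.48
G1 X10.50 Y1.50 E0.1372
G1 X10.50 Y14.50 E0.4615
G1 X5.00 Y14.50 E0.5987
G1 X5.00 Y1.50 E0.9230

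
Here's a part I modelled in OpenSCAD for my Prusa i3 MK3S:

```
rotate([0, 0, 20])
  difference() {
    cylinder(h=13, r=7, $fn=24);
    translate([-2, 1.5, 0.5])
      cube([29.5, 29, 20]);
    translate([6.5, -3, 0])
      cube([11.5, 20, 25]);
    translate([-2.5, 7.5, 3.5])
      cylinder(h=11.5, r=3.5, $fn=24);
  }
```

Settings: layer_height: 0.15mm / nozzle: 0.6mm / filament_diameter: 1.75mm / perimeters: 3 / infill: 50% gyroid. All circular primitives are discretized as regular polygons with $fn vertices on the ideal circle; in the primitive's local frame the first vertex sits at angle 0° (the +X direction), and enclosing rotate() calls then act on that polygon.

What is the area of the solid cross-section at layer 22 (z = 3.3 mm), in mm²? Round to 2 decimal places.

At z = 3.3 mm: the r=7 cylinder gives a regular 24-gon of circumradius 7 (constant along its height) (area = (24/2)·7.000²·sin(360°/24) = 152.19 mm²); the 29.5×29 cube at (-2, 1.5) contributes its full rectangle (area 855.50 mm²); the 11.5×20 cube at (6.5, -3) contributes its full rectangle (area 230.00 mm²); the cylinder at (-2.5, 7.5) does not reach this height (z outside [3.5, 15]); Taking the first minus the rest: starting from the r=7 cylinder (152.19 mm²), the 29.5×29 cube at (-2, 1.5) partially overlaps it — only the 38.43 mm² overlap (of its 855.50 mm²) is removed, clipping the outline; the 11.5×20 cube at (6.5, -3) partially overlaps it — only the 1.37 mm² overlap (of its 230.00 mm²) is removed, clipping the outline — area = 112.39 mm²; (whole slice rotated 20° about Z — lengths, areas and connectivity unchanged). Overall, the cross-section is a single solid region. Net area = 112.39 mm².

112.39 mm²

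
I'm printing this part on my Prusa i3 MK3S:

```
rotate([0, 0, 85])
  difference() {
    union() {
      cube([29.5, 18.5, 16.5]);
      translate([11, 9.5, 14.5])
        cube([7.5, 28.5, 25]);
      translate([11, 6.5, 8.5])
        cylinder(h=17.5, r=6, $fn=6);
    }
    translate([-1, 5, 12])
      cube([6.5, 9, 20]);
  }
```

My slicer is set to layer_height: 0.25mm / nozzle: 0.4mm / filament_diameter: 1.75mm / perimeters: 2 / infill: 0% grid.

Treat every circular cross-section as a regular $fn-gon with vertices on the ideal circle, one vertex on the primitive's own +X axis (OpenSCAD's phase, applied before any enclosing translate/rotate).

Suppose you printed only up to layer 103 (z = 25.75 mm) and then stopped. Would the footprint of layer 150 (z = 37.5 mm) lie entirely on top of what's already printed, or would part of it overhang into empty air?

entirely on top

Compare the two slices. At z = 25.75: the cube is absent (z outside [0, 16.5]); the cube at (11, 9.5) is present — its section is the full 7.5×28.5 rectangle (area 213.75 mm²); the r=6 cylinder at (11, 6.5) gives a regular 6-gon of circumradius 6 (constant along its height) (area = (6/2)·6.000²·sin(360°/6) = 93.53 mm²); Combining (union): the regions partially overlap — summed areas 307.28 mm² minus the doubly-counted overlap 7.98 mm² gives 299.30 mm² — area = 299.30 mm²; the cube at (-1, 5) is present — its section is the full 6.5×9 rectangle (area 58.50 mm²); Taking the first minus the rest: starting from that combined region (299.30 mm²), the 6.5×9 cube at (-1, 5) partially overlaps it — only the 0.43 mm² overlap (of its 58.50 mm²) is removed, clipping the outline — area = 298.87 mm²; (rotated 85° about Z; rotation is an isometry so areas/perimeters/island counts are preserved). At z = 37.5: the cube is absent (z outside [0, 16.5]); the cube at (11, 9.5) is present — its section is the full 7.5×28.5 rectangle (area 213.75 mm²); the cylinder at (11, 6.5) does not reach this height (z outside [8.5, 26]); Combining (union): only the 7.5×28.5 cube at (11, 9.5) is present, so the union is just that shape — area = 213.75 mm²; the cube at (-1, 5) is absent (z outside [12, 32]); Subtracting the remaining from the first: none of the subtracted shapes is present at this height, so that combined region is unchanged — area = 213.75 mm²; (rotated 85° about Z; rotation is an isometry so areas/perimeters/island counts are preserved). Checking containment: the cross-section at z = 37.5 is a subset of the cross-section at z = 25.75.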